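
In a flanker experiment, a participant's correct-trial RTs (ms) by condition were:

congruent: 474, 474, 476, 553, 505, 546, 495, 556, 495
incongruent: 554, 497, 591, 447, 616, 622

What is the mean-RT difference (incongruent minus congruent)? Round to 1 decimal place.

46.3 ms

M(congruent) = 4574/9 = 508.222
M(incongruent) = 3327/6 = 554.500
Difference = 554.500 − 508.222 = 46.278 ms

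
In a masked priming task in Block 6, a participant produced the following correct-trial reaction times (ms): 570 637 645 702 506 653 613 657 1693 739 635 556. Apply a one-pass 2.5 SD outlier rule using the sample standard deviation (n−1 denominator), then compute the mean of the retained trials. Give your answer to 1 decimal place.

n = 12, ΣRT = 8606, M = 717.167
Σ(x−M)² = 1082155.67; s = √(1082155.67/11) = 313.652
Cutoffs: 717.167 ± 2.5·313.652 → [-67.0, 1501.3]
Outside: 1693 → excluded.
Retained (n=11): Σ = 6913, mean = 6913/11 = 628.455

628.5 ms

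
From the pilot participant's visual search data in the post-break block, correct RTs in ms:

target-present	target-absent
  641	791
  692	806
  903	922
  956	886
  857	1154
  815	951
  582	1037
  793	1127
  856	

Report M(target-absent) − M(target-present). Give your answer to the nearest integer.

M(target-present) = 7095/9 = 788.333
M(target-absent) = 7674/8 = 959.250
Difference = 959.250 − 788.333 = 170.917 ms

171 ms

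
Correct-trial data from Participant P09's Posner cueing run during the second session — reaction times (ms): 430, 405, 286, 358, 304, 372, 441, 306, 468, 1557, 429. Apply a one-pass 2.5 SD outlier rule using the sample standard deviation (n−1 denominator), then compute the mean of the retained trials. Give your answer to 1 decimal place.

379.9 ms

n = 11, ΣRT = 5356, M = 486.909
Σ(x−M)² = 1297230.91; s = √(1297230.91/10) = 360.171
Cutoffs: 486.909 ± 2.5·360.171 → [-413.5, 1387.3]
Outside: 1557 → excluded.
Retained (n=10): Σ = 3799, mean = 3799/10 = 379.900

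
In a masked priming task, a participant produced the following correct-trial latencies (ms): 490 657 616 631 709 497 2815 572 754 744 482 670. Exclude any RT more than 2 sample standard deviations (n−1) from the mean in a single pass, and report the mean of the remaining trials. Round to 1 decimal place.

n = 12, ΣRT = 9637, M = 803.083
Σ(x−M)² = 4514426.92; s = √(4514426.92/11) = 640.627
Cutoffs: 803.083 ± 2·640.627 → [-478.2, 2084.3]
Outside: 2815 → excluded.
Retained (n=11): Σ = 6822, mean = 6822/11 = 620.182

620.2 ms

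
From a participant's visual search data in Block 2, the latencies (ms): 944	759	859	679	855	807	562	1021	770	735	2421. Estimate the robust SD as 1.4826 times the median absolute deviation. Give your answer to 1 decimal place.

106.7 ms

Sorted: 562, 679, 735, 759, 770, 807, 855, 859, 944, 1021, 2421 → median = 807
|x − 807| sorted: 0, 37, 48, 48, 52, 72, 128, 137, 214, 245, 1614 → MAD = 72
Robust SD ≈ 1.4826 × 72 = 106.747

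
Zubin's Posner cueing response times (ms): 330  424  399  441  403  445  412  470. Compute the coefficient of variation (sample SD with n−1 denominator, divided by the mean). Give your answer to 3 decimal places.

0.101

n = 8, Σ = 3324, M = 415.5000
Σ(x−M)² = 12314.000; s = √(12314.000/7) = 41.9421
CV = 41.9421 / 415.5000 = 0.10094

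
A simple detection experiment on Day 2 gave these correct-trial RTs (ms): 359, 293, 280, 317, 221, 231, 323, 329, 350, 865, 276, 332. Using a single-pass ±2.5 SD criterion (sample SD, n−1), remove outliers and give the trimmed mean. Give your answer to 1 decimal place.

n = 12, ΣRT = 4176, M = 348.000
Σ(x−M)² = 312268.00; s = √(312268.00/11) = 168.487
Cutoffs: 348.000 ± 2.5·168.487 → [-73.2, 769.2]
Outside: 865 → excluded.
Retained (n=11): Σ = 3311, mean = 3311/11 = 301.000

301.0 ms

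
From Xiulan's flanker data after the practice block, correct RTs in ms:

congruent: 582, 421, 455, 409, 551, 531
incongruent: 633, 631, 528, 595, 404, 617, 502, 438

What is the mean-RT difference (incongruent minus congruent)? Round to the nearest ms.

M(congruent) = 2949/6 = 491.500
M(incongruent) = 4348/8 = 543.500
Difference = 543.500 − 491.500 = 52.000 ms

52 ms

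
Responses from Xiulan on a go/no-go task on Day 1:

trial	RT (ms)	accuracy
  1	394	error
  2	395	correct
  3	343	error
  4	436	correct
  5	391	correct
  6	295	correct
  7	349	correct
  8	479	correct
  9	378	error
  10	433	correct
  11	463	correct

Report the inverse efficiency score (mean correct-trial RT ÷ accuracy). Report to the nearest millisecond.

Correct trials (n=8): 395, 436, 391, 295, 349, 479, 433, 463
Mean correct RT = 3241/8 = 405.1250 ms
Proportion correct = 8/11
IES = 405.1250 / (8/11) = 557.047 ms

557 ms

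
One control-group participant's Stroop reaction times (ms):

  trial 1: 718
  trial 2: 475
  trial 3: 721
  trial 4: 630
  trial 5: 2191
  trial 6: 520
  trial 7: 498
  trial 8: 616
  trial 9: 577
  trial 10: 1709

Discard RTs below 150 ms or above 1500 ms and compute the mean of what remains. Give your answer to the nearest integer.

594 ms

Excluded: 1709, 2191
Retained (n=8): Σ = 4755
Mean = 4755/8 = 594.3750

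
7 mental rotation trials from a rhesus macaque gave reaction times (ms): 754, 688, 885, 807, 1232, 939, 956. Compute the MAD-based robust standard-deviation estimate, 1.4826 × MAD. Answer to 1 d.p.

115.6 ms

Sorted: 688, 754, 807, 885, 939, 956, 1232 → median = 885
|x − 885| sorted: 0, 54, 71, 78, 131, 197, 347 → MAD = 78
Robust SD ≈ 1.4826 × 78 = 115.643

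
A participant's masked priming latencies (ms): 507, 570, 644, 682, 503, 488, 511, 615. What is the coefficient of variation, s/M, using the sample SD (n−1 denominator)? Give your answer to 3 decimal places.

n = 8, Σ = 4520, M = 565.0000
Σ(x−M)² = 38508.000; s = √(38508.000/7) = 74.1697
CV = 74.1697 / 565.0000 = 0.13127

0.131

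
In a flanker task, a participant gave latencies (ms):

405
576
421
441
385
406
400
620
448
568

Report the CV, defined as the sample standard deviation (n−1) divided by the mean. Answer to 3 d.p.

0.185

n = 10, Σ = 4670, M = 467.0000
Σ(x−M)² = 67422.000; s = √(67422.000/9) = 86.5525
CV = 86.5525 / 467.0000 = 0.18534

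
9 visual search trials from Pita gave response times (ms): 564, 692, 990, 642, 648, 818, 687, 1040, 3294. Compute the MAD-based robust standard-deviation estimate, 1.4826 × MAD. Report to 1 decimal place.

Sorted: 564, 642, 648, 687, 692, 818, 990, 1040, 3294 → median = 692
|x − 692| sorted: 0, 5, 44, 50, 126, 128, 298, 348, 2602 → MAD = 126
Robust SD ≈ 1.4826 × 126 = 186.808

186.8 ms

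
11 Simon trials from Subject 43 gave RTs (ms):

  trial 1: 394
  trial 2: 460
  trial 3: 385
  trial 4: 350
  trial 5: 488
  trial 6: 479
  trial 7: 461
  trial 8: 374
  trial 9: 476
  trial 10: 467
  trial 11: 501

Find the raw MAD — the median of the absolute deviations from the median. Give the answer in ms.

Sorted: 350, 374, 385, 394, 460, 461, 467, 476, 479, 488, 501 → median = 461
|x − 461|: 67, 1, 76, 111, 27, 18, 0, 87, 15, 6, 40
Sorted deviations: 0, 1, 6, 15, 18, 27, 40, 67, 76, 87, 111 → MAD = 27

27 ms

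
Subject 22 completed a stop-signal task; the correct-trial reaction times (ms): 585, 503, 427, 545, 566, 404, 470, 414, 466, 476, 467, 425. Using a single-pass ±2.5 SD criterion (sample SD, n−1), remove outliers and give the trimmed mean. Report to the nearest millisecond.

479 ms

n = 12, ΣRT = 5748, M = 479.000
Σ(x−M)² = 39610.00; s = √(39610.00/11) = 60.008
Cutoffs: 479.000 ± 2.5·60.008 → [329.0, 629.0]
No RTs fall outside the cutoffs; all 12 retained. Mean = 5748/12 = 479.000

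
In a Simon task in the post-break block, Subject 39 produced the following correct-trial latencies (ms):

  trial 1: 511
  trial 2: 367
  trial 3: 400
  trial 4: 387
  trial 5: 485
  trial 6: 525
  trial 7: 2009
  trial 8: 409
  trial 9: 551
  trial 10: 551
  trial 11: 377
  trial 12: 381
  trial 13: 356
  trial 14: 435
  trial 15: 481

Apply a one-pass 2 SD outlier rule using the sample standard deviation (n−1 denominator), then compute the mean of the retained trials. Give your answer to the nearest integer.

n = 15, ΣRT = 8225, M = 548.333
Σ(x−M)² = 2351563.33; s = √(2351563.33/14) = 409.840
Cutoffs: 548.333 ± 2·409.840 → [-271.3, 1368.0]
Outside: 2009 → excluded.
Retained (n=14): Σ = 6216, mean = 6216/14 = 444.000

444 ms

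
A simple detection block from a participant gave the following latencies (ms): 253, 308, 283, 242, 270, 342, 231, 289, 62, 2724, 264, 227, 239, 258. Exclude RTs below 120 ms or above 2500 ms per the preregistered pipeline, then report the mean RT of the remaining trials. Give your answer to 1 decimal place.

267.2 ms

Excluded: 62, 2724
Retained (n=12): Σ = 3206
Mean = 3206/12 = 267.1667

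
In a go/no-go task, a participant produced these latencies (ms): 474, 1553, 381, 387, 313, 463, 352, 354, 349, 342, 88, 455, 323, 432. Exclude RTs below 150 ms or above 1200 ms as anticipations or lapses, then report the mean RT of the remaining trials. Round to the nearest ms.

Excluded: 88, 1553
Retained (n=12): Σ = 4625
Mean = 4625/12 = 385.4167

385 ms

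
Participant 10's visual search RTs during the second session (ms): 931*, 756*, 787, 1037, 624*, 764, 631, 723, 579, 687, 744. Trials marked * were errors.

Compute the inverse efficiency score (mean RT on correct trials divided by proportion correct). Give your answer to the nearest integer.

Correct trials (n=8): 787, 1037, 764, 631, 723, 579, 687, 744
Mean correct RT = 5952/8 = 744.0000 ms
Proportion correct = 8/11
IES = 744.0000 / (8/11) = 1023.000 ms

1023 ms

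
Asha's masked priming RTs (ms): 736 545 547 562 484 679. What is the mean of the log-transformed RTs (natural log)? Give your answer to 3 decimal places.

6.373

ln(RT): 6.6012, 6.3008, 6.3044, 6.3315, 6.1821, 6.5206
Σ ln(RT) = 38.2407
Mean = 38.2407/6 = 6.37345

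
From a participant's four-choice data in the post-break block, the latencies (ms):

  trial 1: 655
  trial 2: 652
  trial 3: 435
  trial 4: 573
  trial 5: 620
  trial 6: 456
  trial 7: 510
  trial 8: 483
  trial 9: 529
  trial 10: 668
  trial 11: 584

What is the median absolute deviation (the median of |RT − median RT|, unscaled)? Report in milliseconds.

Sorted: 435, 456, 483, 510, 529, 573, 584, 620, 652, 655, 668 → median = 573
|x − 573|: 82, 79, 138, 0, 47, 117, 63, 90, 44, 95, 11
Sorted deviations: 0, 11, 44, 47, 63, 79, 82, 90, 95, 117, 138 → MAD = 79

79 ms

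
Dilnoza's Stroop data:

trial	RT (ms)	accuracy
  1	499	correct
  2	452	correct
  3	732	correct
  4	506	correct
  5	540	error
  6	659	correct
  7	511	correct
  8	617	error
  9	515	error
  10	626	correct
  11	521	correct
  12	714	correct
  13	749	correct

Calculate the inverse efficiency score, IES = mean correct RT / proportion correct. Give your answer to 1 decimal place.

Correct trials (n=10): 499, 452, 732, 506, 659, 511, 626, 521, 714, 749
Mean correct RT = 5969/10 = 596.9000 ms
Proportion correct = 10/13
IES = 596.9000 / (10/13) = 775.970 ms

776.0 ms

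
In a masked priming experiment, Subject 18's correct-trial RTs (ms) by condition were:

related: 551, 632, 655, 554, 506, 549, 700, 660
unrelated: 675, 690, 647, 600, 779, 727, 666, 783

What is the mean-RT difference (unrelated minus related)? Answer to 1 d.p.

M(related) = 4807/8 = 600.875
M(unrelated) = 5567/8 = 695.875
Difference = 695.875 − 600.875 = 95.000 ms

95.0 ms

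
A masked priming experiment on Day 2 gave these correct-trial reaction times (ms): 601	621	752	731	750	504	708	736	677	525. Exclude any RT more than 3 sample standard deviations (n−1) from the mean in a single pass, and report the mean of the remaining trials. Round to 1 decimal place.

n = 10, ΣRT = 6605, M = 660.500
Σ(x−M)² = 77534.50; s = √(77534.50/9) = 92.817
Cutoffs: 660.500 ± 3·92.817 → [382.0, 939.0]
No RTs fall outside the cutoffs; all 10 retained. Mean = 6605/10 = 660.500

660.5 ms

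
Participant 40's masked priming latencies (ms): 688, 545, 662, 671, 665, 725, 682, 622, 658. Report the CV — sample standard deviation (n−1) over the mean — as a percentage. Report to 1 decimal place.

n = 9, Σ = 5918, M = 657.5556
Σ(x−M)² = 20262.222; s = √(20262.222/8) = 50.3267
CV = 50.3267 / 657.5556 = 0.07654 = 7.654%

7.7%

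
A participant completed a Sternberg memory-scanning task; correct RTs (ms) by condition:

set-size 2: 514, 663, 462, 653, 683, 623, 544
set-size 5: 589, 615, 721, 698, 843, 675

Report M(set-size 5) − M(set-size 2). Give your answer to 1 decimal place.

M(set-size 2) = 4142/7 = 591.714
M(set-size 5) = 4141/6 = 690.167
Difference = 690.167 − 591.714 = 98.452 ms

98.5 ms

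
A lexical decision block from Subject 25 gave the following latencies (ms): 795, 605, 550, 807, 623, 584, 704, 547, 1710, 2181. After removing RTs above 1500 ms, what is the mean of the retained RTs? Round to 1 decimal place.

651.9 ms

Excluded: 1710, 2181
Retained (n=8): Σ = 5215
Mean = 5215/8 = 651.8750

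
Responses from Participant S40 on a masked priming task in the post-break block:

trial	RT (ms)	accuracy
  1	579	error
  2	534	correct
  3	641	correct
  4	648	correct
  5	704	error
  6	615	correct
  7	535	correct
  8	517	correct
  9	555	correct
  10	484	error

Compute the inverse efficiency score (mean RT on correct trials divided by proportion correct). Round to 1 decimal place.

825.5 ms

Correct trials (n=7): 534, 641, 648, 615, 535, 517, 555
Mean correct RT = 4045/7 = 577.8571 ms
Proportion correct = 7/10
IES = 577.8571 / (7/10) = 825.510 ms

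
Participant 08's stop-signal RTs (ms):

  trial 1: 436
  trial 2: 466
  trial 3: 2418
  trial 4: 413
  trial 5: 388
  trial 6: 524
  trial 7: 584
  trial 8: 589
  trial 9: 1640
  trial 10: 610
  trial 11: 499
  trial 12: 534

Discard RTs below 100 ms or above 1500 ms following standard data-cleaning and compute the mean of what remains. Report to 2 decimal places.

Excluded: 1640, 2418
Retained (n=10): Σ = 5043
Mean = 5043/10 = 504.3000

504.30 ms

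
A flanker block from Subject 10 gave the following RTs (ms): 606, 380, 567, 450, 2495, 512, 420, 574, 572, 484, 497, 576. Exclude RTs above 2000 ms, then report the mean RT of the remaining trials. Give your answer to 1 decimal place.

Excluded: 2495
Retained (n=11): Σ = 5638
Mean = 5638/11 = 512.5455

512.5 ms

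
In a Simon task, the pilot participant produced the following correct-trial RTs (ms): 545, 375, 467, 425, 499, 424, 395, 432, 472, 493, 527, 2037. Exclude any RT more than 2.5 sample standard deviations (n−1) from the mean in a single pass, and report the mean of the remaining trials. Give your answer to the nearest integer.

n = 12, ΣRT = 7091, M = 590.917
Σ(x−M)² = 2310530.92; s = √(2310530.92/11) = 458.310
Cutoffs: 590.917 ± 2.5·458.310 → [-554.9, 1736.7]
Outside: 2037 → excluded.
Retained (n=11): Σ = 5054, mean = 5054/11 = 459.455

459 ms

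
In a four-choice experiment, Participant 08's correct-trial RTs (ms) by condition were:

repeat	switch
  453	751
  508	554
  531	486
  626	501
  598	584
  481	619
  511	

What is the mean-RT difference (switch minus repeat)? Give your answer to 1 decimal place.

M(repeat) = 3708/7 = 529.714
M(switch) = 3495/6 = 582.500
Difference = 582.500 − 529.714 = 52.786 ms

52.8 ms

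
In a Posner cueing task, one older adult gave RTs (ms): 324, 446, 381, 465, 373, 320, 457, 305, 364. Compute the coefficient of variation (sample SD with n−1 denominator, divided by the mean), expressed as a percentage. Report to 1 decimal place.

n = 9, Σ = 3435, M = 381.6667
Σ(x−M)² = 30152.000; s = √(30152.000/8) = 61.3922
CV = 61.3922 / 381.6667 = 0.16085 = 16.085%

16.1%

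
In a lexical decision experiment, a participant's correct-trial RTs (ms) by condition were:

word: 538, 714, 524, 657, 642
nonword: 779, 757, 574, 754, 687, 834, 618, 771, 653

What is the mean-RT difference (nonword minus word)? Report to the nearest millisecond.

M(word) = 3075/5 = 615.000
M(nonword) = 6427/9 = 714.111
Difference = 714.111 − 615.000 = 99.111 ms

99 ms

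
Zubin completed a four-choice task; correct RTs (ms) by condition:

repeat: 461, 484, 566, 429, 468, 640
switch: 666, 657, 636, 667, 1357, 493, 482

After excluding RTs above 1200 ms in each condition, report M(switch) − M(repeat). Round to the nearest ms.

switch: exclude 1357
M(repeat) = 3048/6 = 508.000
M(switch) = 3601/6 = 600.167
Difference = 600.167 − 508.000 = 92.167 ms

92 ms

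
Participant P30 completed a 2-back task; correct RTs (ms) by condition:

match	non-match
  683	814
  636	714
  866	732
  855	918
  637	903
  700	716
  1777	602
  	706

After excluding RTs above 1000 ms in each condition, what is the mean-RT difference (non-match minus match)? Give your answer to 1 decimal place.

match: exclude 1777
M(match) = 4377/6 = 729.500
M(non-match) = 6105/8 = 763.125
Difference = 763.125 − 729.500 = 33.625 ms

33.6 ms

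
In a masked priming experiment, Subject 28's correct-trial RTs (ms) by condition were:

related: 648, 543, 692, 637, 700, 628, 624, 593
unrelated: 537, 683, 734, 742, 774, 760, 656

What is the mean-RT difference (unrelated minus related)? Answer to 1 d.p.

M(related) = 5065/8 = 633.125
M(unrelated) = 4886/7 = 698.000
Difference = 698.000 − 633.125 = 64.875 ms

64.9 ms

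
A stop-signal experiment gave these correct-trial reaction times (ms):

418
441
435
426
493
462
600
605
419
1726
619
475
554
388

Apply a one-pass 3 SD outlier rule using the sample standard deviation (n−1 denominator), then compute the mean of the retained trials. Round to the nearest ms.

487 ms

n = 14, ΣRT = 8061, M = 575.786
Σ(x−M)² = 1501898.36; s = √(1501898.36/13) = 339.898
Cutoffs: 575.786 ± 3·339.898 → [-443.9, 1595.5]
Outside: 1726 → excluded.
Retained (n=13): Σ = 6335, mean = 6335/13 = 487.308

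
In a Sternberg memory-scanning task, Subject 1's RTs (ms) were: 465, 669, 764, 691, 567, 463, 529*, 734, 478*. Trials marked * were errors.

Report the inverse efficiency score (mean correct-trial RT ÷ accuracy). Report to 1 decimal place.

799.5 ms

Correct trials (n=7): 465, 669, 764, 691, 567, 463, 734
Mean correct RT = 4353/7 = 621.8571 ms
Proportion correct = 7/9
IES = 621.8571 / (7/9) = 799.531 ms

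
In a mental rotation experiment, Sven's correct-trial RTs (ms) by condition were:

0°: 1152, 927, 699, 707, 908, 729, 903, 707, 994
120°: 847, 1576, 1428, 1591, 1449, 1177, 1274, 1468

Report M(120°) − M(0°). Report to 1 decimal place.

492.8 ms

M(0°) = 7726/9 = 858.444
M(120°) = 10810/8 = 1351.250
Difference = 1351.250 − 858.444 = 492.806 ms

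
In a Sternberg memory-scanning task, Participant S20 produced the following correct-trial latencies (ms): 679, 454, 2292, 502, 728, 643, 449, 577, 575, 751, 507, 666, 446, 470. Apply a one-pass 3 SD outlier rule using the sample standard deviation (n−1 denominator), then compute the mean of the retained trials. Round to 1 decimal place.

572.8 ms

n = 14, ΣRT = 9739, M = 695.643
Σ(x−M)² = 2890569.21; s = √(2890569.21/13) = 471.542
Cutoffs: 695.643 ± 3·471.542 → [-719.0, 2110.3]
Outside: 2292 → excluded.
Retained (n=13): Σ = 7447, mean = 7447/13 = 572.846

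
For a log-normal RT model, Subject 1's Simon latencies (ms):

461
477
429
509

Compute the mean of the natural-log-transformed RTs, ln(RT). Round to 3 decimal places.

6.149

ln(RT): 6.1334, 6.1675, 6.0615, 6.2324
Σ ln(RT) = 24.5948
Mean = 24.5948/4 = 6.14870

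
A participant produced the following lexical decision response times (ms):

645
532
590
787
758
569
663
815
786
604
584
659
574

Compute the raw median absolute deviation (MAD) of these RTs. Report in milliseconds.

Sorted: 532, 569, 574, 584, 590, 604, 645, 659, 663, 758, 786, 787, 815 → median = 645
|x − 645|: 0, 113, 55, 142, 113, 76, 18, 170, 141, 41, 61, 14, 71
Sorted deviations: 0, 14, 18, 41, 55, 61, 71, 76, 113, 113, 141, 142, 170 → MAD = 71

71 ms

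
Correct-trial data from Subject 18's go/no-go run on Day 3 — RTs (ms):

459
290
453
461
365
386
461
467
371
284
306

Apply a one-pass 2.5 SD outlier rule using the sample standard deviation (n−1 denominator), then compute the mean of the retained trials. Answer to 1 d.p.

391.2 ms

n = 11, ΣRT = 4303, M = 391.182
Σ(x−M)² = 54019.64; s = √(54019.64/10) = 73.498
Cutoffs: 391.182 ± 2.5·73.498 → [207.4, 574.9]
No RTs fall outside the cutoffs; all 11 retained. Mean = 4303/11 = 391.182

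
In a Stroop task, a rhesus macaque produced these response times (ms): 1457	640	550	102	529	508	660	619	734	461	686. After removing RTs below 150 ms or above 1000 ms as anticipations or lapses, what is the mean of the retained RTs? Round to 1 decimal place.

598.6 ms

Excluded: 102, 1457
Retained (n=9): Σ = 5387
Mean = 5387/9 = 598.5556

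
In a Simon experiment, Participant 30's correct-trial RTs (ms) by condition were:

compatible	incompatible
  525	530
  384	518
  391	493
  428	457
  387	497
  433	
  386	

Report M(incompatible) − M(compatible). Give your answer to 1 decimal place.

79.9 ms

M(compatible) = 2934/7 = 419.143
M(incompatible) = 2495/5 = 499.000
Difference = 499.000 − 419.143 = 79.857 ms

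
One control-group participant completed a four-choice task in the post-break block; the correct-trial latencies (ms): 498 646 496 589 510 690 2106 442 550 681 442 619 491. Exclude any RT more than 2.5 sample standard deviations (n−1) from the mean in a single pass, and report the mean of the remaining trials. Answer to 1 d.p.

n = 13, ΣRT = 8760, M = 673.846
Σ(x−M)² = 2308031.69; s = √(2308031.69/12) = 438.561
Cutoffs: 673.846 ± 2.5·438.561 → [-422.6, 1770.2]
Outside: 2106 → excluded.
Retained (n=12): Σ = 6654, mean = 6654/12 = 554.500

554.5 ms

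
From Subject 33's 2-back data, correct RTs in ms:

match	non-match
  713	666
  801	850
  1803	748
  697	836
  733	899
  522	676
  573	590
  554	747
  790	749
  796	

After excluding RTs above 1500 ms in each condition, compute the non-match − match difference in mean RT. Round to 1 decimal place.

match: exclude 1803
M(match) = 6179/9 = 686.556
M(non-match) = 6761/9 = 751.222
Difference = 751.222 − 686.556 = 64.667 ms

64.7 ms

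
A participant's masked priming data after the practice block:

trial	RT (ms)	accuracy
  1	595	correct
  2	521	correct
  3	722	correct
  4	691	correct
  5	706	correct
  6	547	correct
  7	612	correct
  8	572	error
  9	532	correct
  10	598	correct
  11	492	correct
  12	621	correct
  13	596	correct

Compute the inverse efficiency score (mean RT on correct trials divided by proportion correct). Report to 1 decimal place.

653.0 ms

Correct trials (n=12): 595, 521, 722, 691, 706, 547, 612, 532, 598, 492, 621, 596
Mean correct RT = 7233/12 = 602.7500 ms
Proportion correct = 12/13
IES = 602.7500 / (12/13) = 652.979 ms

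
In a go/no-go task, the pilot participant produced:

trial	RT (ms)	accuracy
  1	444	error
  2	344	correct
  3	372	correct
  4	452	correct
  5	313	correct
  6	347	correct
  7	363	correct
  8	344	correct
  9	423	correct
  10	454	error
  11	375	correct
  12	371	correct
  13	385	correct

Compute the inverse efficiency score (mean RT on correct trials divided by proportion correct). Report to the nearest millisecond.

439 ms

Correct trials (n=11): 344, 372, 452, 313, 347, 363, 344, 423, 375, 371, 385
Mean correct RT = 4089/11 = 371.7273 ms
Proportion correct = 11/13
IES = 371.7273 / (11/13) = 439.314 ms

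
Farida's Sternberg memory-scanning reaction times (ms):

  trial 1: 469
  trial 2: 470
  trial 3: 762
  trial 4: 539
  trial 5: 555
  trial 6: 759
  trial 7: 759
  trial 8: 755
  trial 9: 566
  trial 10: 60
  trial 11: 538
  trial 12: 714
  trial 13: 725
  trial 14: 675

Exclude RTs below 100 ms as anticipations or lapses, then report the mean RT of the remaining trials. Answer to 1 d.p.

637.4 ms

Excluded: 60
Retained (n=13): Σ = 8286
Mean = 8286/13 = 637.3846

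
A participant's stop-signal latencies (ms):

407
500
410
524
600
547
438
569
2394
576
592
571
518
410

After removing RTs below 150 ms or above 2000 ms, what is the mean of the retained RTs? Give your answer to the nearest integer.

512 ms

Excluded: 2394
Retained (n=13): Σ = 6662
Mean = 6662/13 = 512.4615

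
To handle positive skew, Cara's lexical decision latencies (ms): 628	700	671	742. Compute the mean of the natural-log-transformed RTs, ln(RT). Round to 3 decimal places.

6.528

ln(RT): 6.4425, 6.5511, 6.5088, 6.6093
Σ ln(RT) = 26.1117
Mean = 26.1117/4 = 6.52793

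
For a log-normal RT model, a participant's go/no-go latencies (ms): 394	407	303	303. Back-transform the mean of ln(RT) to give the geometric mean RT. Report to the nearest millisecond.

348 ms

ln(RT): 5.9764, 6.0088, 5.7137, 5.7137
Mean ln(RT) = 23.4126/4 = 5.85316
Geometric mean = exp(5.85316) = 348.33 ms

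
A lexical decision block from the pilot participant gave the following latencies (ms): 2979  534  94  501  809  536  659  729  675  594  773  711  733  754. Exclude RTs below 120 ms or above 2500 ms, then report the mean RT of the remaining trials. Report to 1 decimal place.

667.3 ms

Excluded: 94, 2979
Retained (n=12): Σ = 8008
Mean = 8008/12 = 667.3333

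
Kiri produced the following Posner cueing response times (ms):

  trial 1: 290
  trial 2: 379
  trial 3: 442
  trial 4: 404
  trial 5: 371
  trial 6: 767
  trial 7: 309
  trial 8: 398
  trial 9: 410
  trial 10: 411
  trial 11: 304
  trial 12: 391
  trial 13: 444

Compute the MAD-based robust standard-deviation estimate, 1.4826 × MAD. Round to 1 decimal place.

Sorted: 290, 304, 309, 371, 379, 391, 398, 404, 410, 411, 442, 444, 767 → median = 398
|x − 398| sorted: 0, 6, 7, 12, 13, 19, 27, 44, 46, 89, 94, 108, 369 → MAD = 27
Robust SD ≈ 1.4826 × 27 = 40.030

40.0 ms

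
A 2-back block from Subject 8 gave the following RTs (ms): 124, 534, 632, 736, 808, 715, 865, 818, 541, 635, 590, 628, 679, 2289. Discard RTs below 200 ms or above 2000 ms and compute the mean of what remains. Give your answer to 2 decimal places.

Excluded: 124, 2289
Retained (n=12): Σ = 8181
Mean = 8181/12 = 681.7500

681.75 ms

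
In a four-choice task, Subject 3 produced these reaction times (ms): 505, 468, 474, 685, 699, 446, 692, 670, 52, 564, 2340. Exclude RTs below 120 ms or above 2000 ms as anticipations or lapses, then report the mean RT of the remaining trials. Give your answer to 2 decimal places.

578.11 ms

Excluded: 52, 2340
Retained (n=9): Σ = 5203
Mean = 5203/9 = 578.1111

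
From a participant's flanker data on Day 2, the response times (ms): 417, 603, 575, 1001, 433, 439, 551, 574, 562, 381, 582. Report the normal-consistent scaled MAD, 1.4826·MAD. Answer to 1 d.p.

60.8 ms

Sorted: 381, 417, 433, 439, 551, 562, 574, 575, 582, 603, 1001 → median = 562
|x − 562| sorted: 0, 11, 12, 13, 20, 41, 123, 129, 145, 181, 439 → MAD = 41
Robust SD ≈ 1.4826 × 41 = 60.787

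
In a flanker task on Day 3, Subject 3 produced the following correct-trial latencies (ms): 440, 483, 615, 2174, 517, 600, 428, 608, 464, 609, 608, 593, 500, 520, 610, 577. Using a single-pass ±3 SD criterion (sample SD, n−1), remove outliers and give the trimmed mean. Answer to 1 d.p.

544.8 ms

n = 16, ΣRT = 10346, M = 646.625
Σ(x−M)² = 2554463.75; s = √(2554463.75/15) = 412.671
Cutoffs: 646.625 ± 3·412.671 → [-591.4, 1884.6]
Outside: 2174 → excluded.
Retained (n=15): Σ = 8172, mean = 8172/15 = 544.800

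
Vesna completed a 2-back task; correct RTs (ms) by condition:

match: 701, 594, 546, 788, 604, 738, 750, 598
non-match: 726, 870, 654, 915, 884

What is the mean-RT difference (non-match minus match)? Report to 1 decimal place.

144.9 ms

M(match) = 5319/8 = 664.875
M(non-match) = 4049/5 = 809.800
Difference = 809.800 − 664.875 = 144.925 ms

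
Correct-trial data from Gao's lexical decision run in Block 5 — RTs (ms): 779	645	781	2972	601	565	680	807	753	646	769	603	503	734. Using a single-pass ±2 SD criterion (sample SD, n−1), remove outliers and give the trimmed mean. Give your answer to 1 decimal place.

682.0 ms

n = 14, ΣRT = 11838, M = 845.571
Σ(x−M)² = 4980871.43; s = √(4980871.43/13) = 618.986
Cutoffs: 845.571 ± 2·618.986 → [-392.4, 2083.5]
Outside: 2972 → excluded.
Retained (n=13): Σ = 8866, mean = 8866/13 = 682.000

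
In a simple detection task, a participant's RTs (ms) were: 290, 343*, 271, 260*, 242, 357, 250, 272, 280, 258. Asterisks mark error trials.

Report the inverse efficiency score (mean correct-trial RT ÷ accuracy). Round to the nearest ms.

Correct trials (n=8): 290, 271, 242, 357, 250, 272, 280, 258
Mean correct RT = 2220/8 = 277.5000 ms
Proportion correct = 8/10
IES = 277.5000 / (8/10) = 346.875 ms

347 ms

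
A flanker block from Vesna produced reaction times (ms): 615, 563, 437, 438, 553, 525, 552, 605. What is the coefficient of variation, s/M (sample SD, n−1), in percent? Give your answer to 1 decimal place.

12.6%

n = 8, Σ = 4288, M = 536.0000
Σ(x−M)² = 31802.000; s = √(31802.000/7) = 67.4028
CV = 67.4028 / 536.0000 = 0.12575 = 12.575%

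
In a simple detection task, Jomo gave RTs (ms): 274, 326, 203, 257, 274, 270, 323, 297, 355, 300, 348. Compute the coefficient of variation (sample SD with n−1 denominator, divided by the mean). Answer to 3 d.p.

0.151

n = 11, Σ = 3227, M = 293.3636
Σ(x−M)² = 19568.545; s = √(19568.545/10) = 44.2363
CV = 44.2363 / 293.3636 = 0.15079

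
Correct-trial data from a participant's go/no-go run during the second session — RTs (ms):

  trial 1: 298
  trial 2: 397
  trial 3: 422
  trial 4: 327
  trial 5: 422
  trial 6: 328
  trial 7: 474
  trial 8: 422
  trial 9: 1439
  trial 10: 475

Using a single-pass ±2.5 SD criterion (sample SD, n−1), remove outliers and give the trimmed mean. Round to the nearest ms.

396 ms

n = 10, ΣRT = 5004, M = 500.400
Σ(x−M)² = 1012198.40; s = √(1012198.40/9) = 335.360
Cutoffs: 500.400 ± 2.5·335.360 → [-338.0, 1338.8]
Outside: 1439 → excluded.
Retained (n=9): Σ = 3565, mean = 3565/9 = 396.111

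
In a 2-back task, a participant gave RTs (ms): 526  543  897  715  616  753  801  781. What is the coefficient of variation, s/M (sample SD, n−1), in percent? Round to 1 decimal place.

18.6%

n = 8, Σ = 5632, M = 704.0000
Σ(x−M)² = 120458.000; s = √(120458.000/7) = 131.1804
CV = 131.1804 / 704.0000 = 0.18634 = 18.634%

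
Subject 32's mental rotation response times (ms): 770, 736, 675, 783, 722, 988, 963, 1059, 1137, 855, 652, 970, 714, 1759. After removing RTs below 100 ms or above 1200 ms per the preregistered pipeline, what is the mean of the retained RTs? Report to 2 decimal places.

Excluded: 1759
Retained (n=13): Σ = 11024
Mean = 11024/13 = 848.0000

848.00 ms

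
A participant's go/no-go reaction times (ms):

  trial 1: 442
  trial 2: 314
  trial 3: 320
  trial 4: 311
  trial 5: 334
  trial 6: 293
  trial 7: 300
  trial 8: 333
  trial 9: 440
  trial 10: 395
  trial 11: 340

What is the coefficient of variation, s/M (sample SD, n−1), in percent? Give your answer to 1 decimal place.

n = 11, Σ = 3822, M = 347.4545
Σ(x−M)² = 28628.727; s = √(28628.727/10) = 53.5058
CV = 53.5058 / 347.4545 = 0.15399 = 15.399%

15.4%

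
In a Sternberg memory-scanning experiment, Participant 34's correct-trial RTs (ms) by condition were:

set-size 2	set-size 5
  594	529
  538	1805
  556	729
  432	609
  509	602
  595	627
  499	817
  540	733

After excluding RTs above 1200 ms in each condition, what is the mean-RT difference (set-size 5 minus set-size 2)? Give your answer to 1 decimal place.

130.8 ms

set-size 5: exclude 1805
M(set-size 2) = 4263/8 = 532.875
M(set-size 5) = 4646/7 = 663.714
Difference = 663.714 − 532.875 = 130.839 ms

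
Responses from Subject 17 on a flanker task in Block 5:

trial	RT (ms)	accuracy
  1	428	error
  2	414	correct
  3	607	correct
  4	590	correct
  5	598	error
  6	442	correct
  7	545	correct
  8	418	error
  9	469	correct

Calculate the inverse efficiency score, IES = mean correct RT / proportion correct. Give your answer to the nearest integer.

767 ms

Correct trials (n=6): 414, 607, 590, 442, 545, 469
Mean correct RT = 3067/6 = 511.1667 ms
Proportion correct = 6/9
IES = 511.1667 / (6/9) = 766.750 ms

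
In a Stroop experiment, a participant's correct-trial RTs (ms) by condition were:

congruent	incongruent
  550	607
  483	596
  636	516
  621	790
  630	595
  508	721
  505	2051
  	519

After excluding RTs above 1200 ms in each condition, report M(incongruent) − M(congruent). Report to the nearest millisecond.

incongruent: exclude 2051
M(congruent) = 3933/7 = 561.857
M(incongruent) = 4344/7 = 620.571
Difference = 620.571 − 561.857 = 58.714 ms

59 ms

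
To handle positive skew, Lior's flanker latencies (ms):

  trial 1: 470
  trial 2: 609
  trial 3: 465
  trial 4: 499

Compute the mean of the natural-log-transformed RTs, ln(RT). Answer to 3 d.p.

6.230

ln(RT): 6.1527, 6.4118, 6.1420, 6.2126
Σ ln(RT) = 24.9192
Mean = 24.9192/4 = 6.22980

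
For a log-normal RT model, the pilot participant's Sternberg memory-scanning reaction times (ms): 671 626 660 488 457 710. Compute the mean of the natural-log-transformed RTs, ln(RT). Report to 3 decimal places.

ln(RT): 6.5088, 6.4394, 6.4922, 6.1903, 6.1247, 6.5653
Σ ln(RT) = 38.3206
Mean = 38.3206/6 = 6.38677

6.387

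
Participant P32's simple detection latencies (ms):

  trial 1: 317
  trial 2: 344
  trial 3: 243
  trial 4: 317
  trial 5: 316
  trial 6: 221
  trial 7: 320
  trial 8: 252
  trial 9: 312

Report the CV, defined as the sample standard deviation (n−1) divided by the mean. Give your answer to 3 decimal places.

0.146

n = 9, Σ = 2642, M = 293.5556
Σ(x−M)² = 14734.222; s = √(14734.222/8) = 42.9159
CV = 42.9159 / 293.5556 = 0.14619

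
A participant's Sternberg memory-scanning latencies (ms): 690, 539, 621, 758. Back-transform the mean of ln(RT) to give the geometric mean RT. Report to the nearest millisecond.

ln(RT): 6.5367, 6.2897, 6.4313, 6.6307
Mean ln(RT) = 25.8884/4 = 6.47211
Geometric mean = exp(6.47211) = 646.84 ms

647 ms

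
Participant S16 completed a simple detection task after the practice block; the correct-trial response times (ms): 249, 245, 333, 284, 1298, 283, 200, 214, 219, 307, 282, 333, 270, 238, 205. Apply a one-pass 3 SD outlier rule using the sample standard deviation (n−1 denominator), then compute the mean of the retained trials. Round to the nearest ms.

n = 15, ΣRT = 4960, M = 330.667
Σ(x−M)² = 1028345.33; s = √(1028345.33/14) = 271.023
Cutoffs: 330.667 ± 3·271.023 → [-482.4, 1143.7]
Outside: 1298 → excluded.
Retained (n=14): Σ = 3662, mean = 3662/14 = 261.571

262 ms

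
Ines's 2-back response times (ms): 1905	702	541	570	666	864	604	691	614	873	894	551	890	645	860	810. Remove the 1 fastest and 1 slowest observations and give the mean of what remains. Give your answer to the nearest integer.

731 ms

Sorted: 541, 551, 570, 604, 614, 645, 666, 691, 702, 810, 860, 864, 873, 890, 894, 1905
Drop lowest 1 (541) and highest 1 (1905)
Remaining (n=14): Σ = 10234, mean = 10234/14 = 731.000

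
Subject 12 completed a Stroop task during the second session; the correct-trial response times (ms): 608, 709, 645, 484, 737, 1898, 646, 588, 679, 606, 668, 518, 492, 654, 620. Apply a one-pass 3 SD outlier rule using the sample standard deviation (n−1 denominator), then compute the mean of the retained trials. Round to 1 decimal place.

618.1 ms

n = 15, ΣRT = 10552, M = 703.467
Σ(x−M)² = 1605283.73; s = √(1605283.73/14) = 338.619
Cutoffs: 703.467 ± 3·338.619 → [-312.4, 1719.3]
Outside: 1898 → excluded.
Retained (n=14): Σ = 8654, mean = 8654/14 = 618.143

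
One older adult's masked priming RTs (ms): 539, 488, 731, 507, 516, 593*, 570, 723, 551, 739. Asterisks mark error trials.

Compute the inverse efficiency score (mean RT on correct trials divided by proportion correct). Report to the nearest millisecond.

662 ms

Correct trials (n=9): 539, 488, 731, 507, 516, 570, 723, 551, 739
Mean correct RT = 5364/9 = 596.0000 ms
Proportion correct = 9/10
IES = 596.0000 / (9/10) = 662.222 ms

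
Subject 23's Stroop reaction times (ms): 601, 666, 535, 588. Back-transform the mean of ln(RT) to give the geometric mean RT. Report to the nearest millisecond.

ln(RT): 6.3986, 6.5013, 6.2823, 6.3767
Mean ln(RT) = 25.5589/4 = 6.38972
Geometric mean = exp(6.38972) = 595.69 ms

596 ms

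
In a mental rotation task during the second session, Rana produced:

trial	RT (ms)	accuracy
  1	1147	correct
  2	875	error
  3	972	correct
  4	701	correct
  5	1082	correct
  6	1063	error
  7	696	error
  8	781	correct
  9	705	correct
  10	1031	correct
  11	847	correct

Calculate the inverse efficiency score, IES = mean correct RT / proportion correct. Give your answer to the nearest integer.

Correct trials (n=8): 1147, 972, 701, 1082, 781, 705, 1031, 847
Mean correct RT = 7266/8 = 908.2500 ms
Proportion correct = 8/11
IES = 908.2500 / (8/11) = 1248.844 ms

1249 ms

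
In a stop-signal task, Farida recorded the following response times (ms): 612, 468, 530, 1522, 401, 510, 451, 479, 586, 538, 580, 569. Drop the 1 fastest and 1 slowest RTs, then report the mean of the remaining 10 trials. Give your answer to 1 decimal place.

532.3 ms

Sorted: 401, 451, 468, 479, 510, 530, 538, 569, 580, 586, 612, 1522
Drop lowest 1 (401) and highest 1 (1522)
Remaining (n=10): Σ = 5323, mean = 5323/10 = 532.300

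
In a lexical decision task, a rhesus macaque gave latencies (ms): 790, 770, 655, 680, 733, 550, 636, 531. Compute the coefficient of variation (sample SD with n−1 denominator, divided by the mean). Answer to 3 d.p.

n = 8, Σ = 5345, M = 668.1250
Σ(x−M)² = 63542.875; s = √(63542.875/7) = 95.2762
CV = 95.2762 / 668.1250 = 0.14260

0.143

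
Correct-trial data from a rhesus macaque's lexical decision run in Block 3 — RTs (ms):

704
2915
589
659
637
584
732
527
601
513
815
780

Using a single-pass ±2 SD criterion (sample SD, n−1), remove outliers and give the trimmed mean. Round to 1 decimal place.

n = 12, ΣRT = 10056, M = 838.000
Σ(x−M)² = 4804488.00; s = √(4804488.00/11) = 660.887
Cutoffs: 838.000 ± 2·660.887 → [-483.8, 2159.8]
Outside: 2915 → excluded.
Retained (n=11): Σ = 7141, mean = 7141/11 = 649.182

649.2 ms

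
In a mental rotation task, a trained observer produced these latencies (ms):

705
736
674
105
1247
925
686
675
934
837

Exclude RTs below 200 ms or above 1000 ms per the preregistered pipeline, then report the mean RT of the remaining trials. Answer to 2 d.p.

Excluded: 105, 1247
Retained (n=8): Σ = 6172
Mean = 6172/8 = 771.5000

771.50 ms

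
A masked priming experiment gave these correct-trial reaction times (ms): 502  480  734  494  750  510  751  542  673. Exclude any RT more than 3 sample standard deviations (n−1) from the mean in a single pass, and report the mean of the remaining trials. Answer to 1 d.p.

604.0 ms

n = 9, ΣRT = 5436, M = 604.000
Σ(x−M)² = 115146.00; s = √(115146.00/8) = 119.972
Cutoffs: 604.000 ± 3·119.972 → [244.1, 963.9]
No RTs fall outside the cutoffs; all 9 retained. Mean = 5436/9 = 604.000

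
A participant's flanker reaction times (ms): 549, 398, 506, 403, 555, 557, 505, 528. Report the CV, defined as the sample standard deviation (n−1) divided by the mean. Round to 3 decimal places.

n = 8, Σ = 4001, M = 500.1250
Σ(x−M)² = 29332.875; s = √(29332.875/7) = 64.7334
CV = 64.7334 / 500.1250 = 0.12943

0.129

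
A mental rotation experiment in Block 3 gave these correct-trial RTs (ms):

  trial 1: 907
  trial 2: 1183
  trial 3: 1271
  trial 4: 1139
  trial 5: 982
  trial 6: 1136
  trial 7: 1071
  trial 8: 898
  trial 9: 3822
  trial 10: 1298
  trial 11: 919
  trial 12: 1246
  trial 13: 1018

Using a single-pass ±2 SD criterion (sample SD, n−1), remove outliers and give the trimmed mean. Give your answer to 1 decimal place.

1089.0 ms

n = 13, ΣRT = 16890, M = 1299.231
Σ(x−M)² = 7125046.31; s = √(7125046.31/12) = 770.554
Cutoffs: 1299.231 ± 2·770.554 → [-241.9, 2840.3]
Outside: 3822 → excluded.
Retained (n=12): Σ = 13068, mean = 13068/12 = 1089.000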